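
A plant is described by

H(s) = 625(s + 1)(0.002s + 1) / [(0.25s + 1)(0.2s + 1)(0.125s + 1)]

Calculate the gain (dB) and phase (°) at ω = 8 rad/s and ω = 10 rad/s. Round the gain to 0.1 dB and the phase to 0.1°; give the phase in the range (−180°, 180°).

At ω = 8 rad/s:
zero (1 + j8·1) = 1 + j8 → |·| ≈ 8.0623, ∠ ≈ 82.87°
zero (1 + j8·0.002) = 1 + j0.016 → |·| ≈ 1.0001, ∠ ≈ 0.92°
pole (1 + j8·0.25) = 1 + j2 → |·| ≈ 2.2361, ∠ ≈ 63.43°
pole (1 + j8·0.2) = 1 + j1.6 → |·| ≈ 1.8868, ∠ ≈ 57.99°
pole (1 + j8·0.125) = 1 + j1 → |·| ≈ 1.4142, ∠ ≈ 45.00°
|H| = 625 · 8.0623 · 1.0001 / (2.2361 · 1.8868 · 1.4142) ≈ 844.61
Gain = 20 log₁₀(844.61) ≈ 58.53 dB
∠H = (82.87° + 0.92°) − (63.43° + 57.99° + 45.00°) = -82.63°

At ω = 10 rad/s:
zero (1 + j10·1) = 1 + j10 → |·| ≈ 10.05, ∠ ≈ 84.29°
zero (1 + j10·0.002) = 1 + j0.02 → |·| ≈ 1.0002, ∠ ≈ 1.15°
pole (1 + j10·0.25) = 1 + j2.5 → |·| ≈ 2.6926, ∠ ≈ 68.20°
pole (1 + j10·0.2) = 1 + j2 → |·| ≈ 2.2361, ∠ ≈ 63.43°
pole (1 + j10·0.125) = 1 + j1.25 → |·| ≈ 1.6008, ∠ ≈ 51.34°
|H| = 625 · 10.05 · 1.0002 / (2.6926 · 2.2361 · 1.6008) ≈ 651.83
Gain = 20 log₁₀(651.83) ≈ 56.28 dB
∠H = (84.29° + 1.15°) − (68.20° + 63.43° + 51.34°) = -97.53°

ω = 8: 58.5 dB, -82.6°; ω = 10: 56.3 dB, -97.5°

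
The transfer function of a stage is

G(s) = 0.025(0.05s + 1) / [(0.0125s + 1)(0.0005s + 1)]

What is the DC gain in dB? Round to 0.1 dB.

-32.0 dB

G(0) = 0.025 · 1 / 1 = 0.025
20 log₁₀(0.025) ≈ -32.04 dB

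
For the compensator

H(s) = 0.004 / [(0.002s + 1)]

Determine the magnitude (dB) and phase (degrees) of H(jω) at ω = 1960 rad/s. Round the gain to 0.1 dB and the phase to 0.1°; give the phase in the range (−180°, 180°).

-60.1 dB, -75.7°

At ω = 1960 rad/s:
pole (1 + j1960·0.002) = 1 + j3.92 → |·| ≈ 4.0455, ∠ ≈ 75.69°
|H| = 0.004 · 1 / (4.0455) ≈ 0.00098875
Gain = 20 log₁₀(0.00098875) ≈ -60.10 dB
∠H = (0°) − (75.69°) = -75.69°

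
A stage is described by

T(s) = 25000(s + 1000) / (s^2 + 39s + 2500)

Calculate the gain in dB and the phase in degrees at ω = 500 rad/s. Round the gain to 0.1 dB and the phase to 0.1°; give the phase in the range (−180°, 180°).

At s = jω = j500:
zero (s+1000): 1000 + j500 → |·| = √(1000²+500²) = √1250000 ≈ 1118, ∠ = arctan(500/1000) ≈ 26.57°
quadratic: (j500)² + 39·j500 + 2500 = -247500 + j19500 → |·| ≈ 2.4827e+05, ∠ ≈ 175.50°
|T| = 25000 · 1118 / 2.4827e+05 ≈ 112.58
Gain = 20 log₁₀(112.58) ≈ 41.03 dB
∠T = 26.57° − 175.50° = -148.93°

41.0 dB, -148.9°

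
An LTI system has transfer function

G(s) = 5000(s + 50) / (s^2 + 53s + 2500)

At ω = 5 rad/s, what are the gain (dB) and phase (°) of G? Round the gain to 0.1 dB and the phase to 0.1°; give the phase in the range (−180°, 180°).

At s = jω = j5:
zero (s+50): 50 + j5 → |·| = √(50²+5²) = √2525 ≈ 50.249, ∠ = arctan(5/50) ≈ 5.71°
quadratic: (j5)² + 53·j5 + 2500 = 2475 + j265 → |·| ≈ 2489.1, ∠ ≈ 6.11°
|G| = 5000 · 50.249 / 2489.1 ≈ 100.94
Gain = 20 log₁₀(100.94) ≈ 40.08 dB
∠G = 5.71° − 6.11° = -0.40°

40.1 dB, -0.4°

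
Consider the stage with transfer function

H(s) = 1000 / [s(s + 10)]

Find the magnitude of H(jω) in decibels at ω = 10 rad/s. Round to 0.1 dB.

At s = jω = j10:
pole (s+10): 10 + j10 → |·| = √(10²+10²) = √200 ≈ 14.142, ∠ = arctan(10/10) ≈ 45.00°
pole at origin: |s| = 10, ∠ = 90.00° (in denominator)
|H| = 1000 / 141.42 ≈ 7.0711
Gain = 20 log₁₀(7.0711) ≈ 16.99 dB

17.0 dB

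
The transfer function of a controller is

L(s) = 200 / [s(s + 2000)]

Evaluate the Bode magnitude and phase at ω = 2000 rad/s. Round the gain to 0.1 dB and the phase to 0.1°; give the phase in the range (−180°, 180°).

-89.0 dB, -135.0°

At s = jω = j2000:
pole (s+2000): 2000 + j2000 → |·| = √(2000²+2000²) = √8000000 ≈ 2828.4, ∠ = arctan(2000/2000) ≈ 45.00°
pole at origin: |s| = 2000, ∠ = 90.00° (in denominator)
|L| = 200 / 5.6568e+06 ≈ 3.5356e-05
Gain = 20 log₁₀(3.5356e-05) ≈ -89.03 dB
∠L = 0.00° − 135.00° = -135.00°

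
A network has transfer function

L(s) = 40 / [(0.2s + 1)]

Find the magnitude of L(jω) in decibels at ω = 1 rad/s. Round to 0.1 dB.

At ω = 1 rad/s:
pole (1 + j1·0.2) = 1 + j0.2 → |·| ≈ 1.0198, ∠ ≈ 11.31°
|L| = 40 · 1 / (1.0198) ≈ 39.223
Gain = 20 log₁₀(39.223) ≈ 31.87 dB

31.9 dB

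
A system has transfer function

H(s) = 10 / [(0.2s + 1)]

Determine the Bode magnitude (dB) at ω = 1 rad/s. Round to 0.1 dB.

19.8 dB

At ω = 1 rad/s:
pole (1 + j1·0.2) = 1 + j0.2 → |·| ≈ 1.0198, ∠ ≈ 11.31°
|H| = 10 · 1 / (1.0198) ≈ 9.8058
Gain = 20 log₁₀(9.8058) ≈ 19.83 dB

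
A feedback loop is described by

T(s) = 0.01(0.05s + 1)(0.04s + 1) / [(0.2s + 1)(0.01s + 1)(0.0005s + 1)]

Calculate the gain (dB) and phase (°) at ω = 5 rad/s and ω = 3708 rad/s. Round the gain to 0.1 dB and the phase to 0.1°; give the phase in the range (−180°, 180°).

ω = 5: -42.6 dB, -22.7°; ω = 3708: -46.5 dB, -60.7°

At ω = 5 rad/s:
zero (1 + j5·0.05) = 1 + j0.25 → |·| ≈ 1.0308, ∠ ≈ 14.04°
zero (1 + j5·0.04) = 1 + j0.2 → |·| ≈ 1.0198, ∠ ≈ 11.31°
pole (1 + j5·0.2) = 1 + j1 → |·| ≈ 1.4142, ∠ ≈ 45.00°
pole (1 + j5·0.01) = 1 + j0.05 → |·| ≈ 1.0012, ∠ ≈ 2.86°
pole (1 + j5·0.0005) = 1 + j0.0025 → |·| ≈ 1, ∠ ≈ 0.14°
|T| = 0.01 · 1.0308 · 1.0198 / (1.4142 · 1.0012 · 1) ≈ 0.0074243
Gain = 20 log₁₀(0.0074243) ≈ -42.59 dB
∠T = (14.04° + 11.31°) − (45.00° + 2.86° + 0.14°) = -22.65°

At ω = 3708 rad/s:
zero (1 + j3708·0.05) = 1 + j185.4 → |·| ≈ 185.4, ∠ ≈ 89.69°
zero (1 + j3708·0.04) = 1 + j148.32 → |·| ≈ 148.32, ∠ ≈ 89.61°
pole (1 + j3708·0.2) = 1 + j741.6 → |·| ≈ 741.6, ∠ ≈ 89.92°
pole (1 + j3708·0.01) = 1 + j37.08 → |·| ≈ 37.093, ∠ ≈ 88.46°
pole (1 + j3708·0.0005) = 1 + j1.854 → |·| ≈ 2.1065, ∠ ≈ 61.66°
|T| = 0.01 · 185.4 · 148.32 / (741.6 · 37.093 · 2.1065) ≈ 0.0047455
Gain = 20 log₁₀(0.0047455) ≈ -46.47 dB
∠T = (89.69° + 89.61°) − (89.92° + 88.46° + 61.66°) = -60.74°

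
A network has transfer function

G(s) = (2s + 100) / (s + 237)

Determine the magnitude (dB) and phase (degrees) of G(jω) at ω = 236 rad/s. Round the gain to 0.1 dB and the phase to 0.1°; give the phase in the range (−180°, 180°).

Substitute s = j236:
Numerator: 2(j236) + 100 = 100 + j472
Denominator: (j236) + 237 = 237 + j236
|N| = √(100² + 472²) ≈ 482.48, ∠N ≈ 78.04°
|D| = √(237² + 236²) ≈ 334.46, ∠D ≈ 44.88°
|G| = 482.48 / 334.46 ≈ 1.4426
Gain = 20 log₁₀(1.4426) ≈ 3.18 dB
∠G = 78.04° − 44.88° = 33.16°

3.2 dB, 33.2°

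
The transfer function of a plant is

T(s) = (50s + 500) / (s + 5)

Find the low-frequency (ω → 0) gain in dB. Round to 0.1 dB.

T(0) = 500 / 5 = 100
20 log₁₀(100) ≈ 40.00 dB

40.0 dB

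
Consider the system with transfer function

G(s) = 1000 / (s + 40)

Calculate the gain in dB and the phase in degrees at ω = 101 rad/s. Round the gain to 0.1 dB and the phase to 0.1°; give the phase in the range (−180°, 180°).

19.3 dB, -68.4°

At s = jω = j101:
pole (s+40): 40 + j101 → |·| = √(40²+101²) = √11801 ≈ 108.63, ∠ = arctan(101/40) ≈ 68.39°
|G| = 1000 / 108.63 ≈ 9.2056
Gain = 20 log₁₀(9.2056) ≈ 19.28 dB
∠G = 0.00° − 68.39° = -68.39°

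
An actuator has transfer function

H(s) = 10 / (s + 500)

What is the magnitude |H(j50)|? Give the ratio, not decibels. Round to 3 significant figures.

Substitute s = j50:
Numerator: 10 = 10 + j0
Denominator: (j50) + 500 = 500 + j50
|N| = √(10² + 0²) ≈ 10, ∠N ≈ 0.00°
|D| = √(500² + 50²) ≈ 502.49, ∠D ≈ 5.71°
|H| = 10 / 502.49 ≈ 0.019901

0.0199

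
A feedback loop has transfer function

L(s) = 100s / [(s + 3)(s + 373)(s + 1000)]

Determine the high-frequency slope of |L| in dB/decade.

Each pole contributes −20 dB/decade at high frequency; each zero contributes +20 dB/decade.
Net: 1 zero(s) − 3 pole(s) → -40 dB/decade.

-40 dB/decade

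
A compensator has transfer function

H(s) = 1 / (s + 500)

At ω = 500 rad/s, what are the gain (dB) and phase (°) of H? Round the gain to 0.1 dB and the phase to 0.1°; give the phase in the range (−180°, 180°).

Substitute s = j500:
Numerator: 1 = 1 + j0
Denominator: (j500) + 500 = 500 + j500
|N| = √(1² + 0²) ≈ 1, ∠N ≈ 0.00°
|D| = √(500² + 500²) ≈ 707.11, ∠D ≈ 45.00°
|H| = 1 / 707.11 ≈ 0.0014142
Gain = 20 log₁₀(0.0014142) ≈ -56.99 dB
∠H = 0.00° − 45.00° = -45.00°

-57.0 dB, -45.0°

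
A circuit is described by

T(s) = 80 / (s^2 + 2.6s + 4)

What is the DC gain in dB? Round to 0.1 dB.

26.0 dB

T(0) = 80 / 4 = 20
20 log₁₀(20) ≈ 26.02 dB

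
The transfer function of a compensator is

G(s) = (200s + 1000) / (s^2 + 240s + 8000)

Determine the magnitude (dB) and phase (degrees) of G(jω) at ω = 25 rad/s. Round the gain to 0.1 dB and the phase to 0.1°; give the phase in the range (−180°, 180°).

Substitute s = j25:
Numerator: 200(j25) + 1000 = 1000 + j5000
Denominator: (j25)^2 + 240(j25) + 8000 = 7375 + j6000
|N| = √(1000² + 5000²) ≈ 5099, ∠N ≈ 78.69°
|D| = √(7375² + 6000²) ≈ 9507.4, ∠D ≈ 39.13°
|G| = 5099 / 9507.4 ≈ 0.53632
Gain = 20 log₁₀(0.53632) ≈ -5.41 dB
∠G = 78.69° − 39.13° = 39.56°

-5.4 dB, 39.6°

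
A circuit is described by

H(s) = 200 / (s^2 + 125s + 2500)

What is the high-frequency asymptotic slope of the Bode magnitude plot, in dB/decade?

Each pole contributes −20 dB/decade at high frequency; each zero contributes +20 dB/decade.
Net: 0 zero(s) − 2 pole(s) → -40 dB/decade.

-40 dB/decade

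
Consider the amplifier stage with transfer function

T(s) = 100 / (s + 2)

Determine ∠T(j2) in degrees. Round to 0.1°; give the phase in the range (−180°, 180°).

At s = jω = j2:
pole (s+2): 2 + j2 → |·| = √(2²+2²) = √8 ≈ 2.8284, ∠ = arctan(2/2) ≈ 45.00°
∠T = 0.00° − 45.00° = -45.00°

-45.0°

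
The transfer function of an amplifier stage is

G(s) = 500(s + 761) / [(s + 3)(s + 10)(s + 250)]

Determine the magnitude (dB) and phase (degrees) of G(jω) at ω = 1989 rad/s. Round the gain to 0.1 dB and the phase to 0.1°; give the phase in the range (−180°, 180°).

-77.4 dB, 166.6°

At s = jω = j1989:
zero (s+761): 761 + j1989 → |·| = √(761²+1989²) = √4535242 ≈ 2129.6, ∠ = arctan(1989/761) ≈ 69.06°
pole (s+3): 3 + j1989 → |·| = √(3²+1989²) = √3956130 ≈ 1989, ∠ = arctan(1989/3) ≈ 89.91°
pole (s+10): 10 + j1989 → |·| = √(10²+1989²) = √3956221 ≈ 1989, ∠ = arctan(1989/10) ≈ 89.71°
pole (s+250): 250 + j1989 → |·| = √(250²+1989²) = √4018621 ≈ 2004.6, ∠ = arctan(1989/250) ≈ 82.84°
|G| = 500 · 2129.6 / 7.9304e+09 ≈ 0.00013427
Gain = 20 log₁₀(0.00013427) ≈ -77.44 dB
∠G = 69.06° − 262.46° = -193.40° ≡ 166.60° (principal value)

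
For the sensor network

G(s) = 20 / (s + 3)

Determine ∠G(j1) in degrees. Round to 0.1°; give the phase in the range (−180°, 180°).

At s = jω = j1:
pole (s+3): 3 + j1 → |·| = √(3²+1²) = √10 ≈ 3.1623, ∠ = arctan(1/3) ≈ 18.43°
∠G = 0.00° − 18.43° = -18.43°

-18.4°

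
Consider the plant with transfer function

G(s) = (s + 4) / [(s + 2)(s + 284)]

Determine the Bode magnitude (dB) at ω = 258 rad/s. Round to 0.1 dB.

-51.7 dB

At s = jω = j258:
zero (s+4): 4 + j258 → |·| = √(4²+258²) = √66580 ≈ 258.03, ∠ = arctan(258/4) ≈ 89.11°
pole (s+2): 2 + j258 → |·| = √(2²+258²) = √66568 ≈ 258.01, ∠ = arctan(258/2) ≈ 89.56°
pole (s+284): 284 + j258 → |·| = √(284²+258²) = √147220 ≈ 383.69, ∠ = arctan(258/284) ≈ 42.25°
|G| = 1 · 258.03 / 98996 ≈ 0.0026065
Gain = 20 log₁₀(0.0026065) ≈ -51.68 dB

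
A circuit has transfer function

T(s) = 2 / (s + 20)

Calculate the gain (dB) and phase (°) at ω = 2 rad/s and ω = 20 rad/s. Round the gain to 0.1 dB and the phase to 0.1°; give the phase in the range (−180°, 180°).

ω = 2: -20.0 dB, -5.7°; ω = 20: -23.0 dB, -45.0°

Substitute s = j2:
Numerator: 2 = 2 + j0
Denominator: (j2) + 20 = 20 + j2
|N| = √(2² + 0²) ≈ 2, ∠N ≈ 0.00°
|D| = √(20² + 2²) ≈ 20.1, ∠D ≈ 5.71°
|T| = 2 / 20.1 ≈ 0.099502
Gain = 20 log₁₀(0.099502) ≈ -20.04 dB
∠T = 0.00° − 5.71° = -5.71°

Substitute s = j20:
Numerator: 2 = 2 + j0
Denominator: (j20) + 20 = 20 + j20
|N| = √(2² + 0²) ≈ 2, ∠N ≈ 0.00°
|D| = √(20² + 20²) ≈ 28.284, ∠D ≈ 45.00°
|T| = 2 / 28.284 ≈ 0.070711
Gain = 20 log₁₀(0.070711) ≈ -23.01 dB
∠T = 0.00° − 45.00° = -45.00°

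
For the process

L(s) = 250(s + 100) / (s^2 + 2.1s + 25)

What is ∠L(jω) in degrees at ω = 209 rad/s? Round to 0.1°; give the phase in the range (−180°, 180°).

At s = jω = j209:
zero (s+100): 100 + j209 → |·| = √(100²+209²) = √53681 ≈ 231.69, ∠ = arctan(209/100) ≈ 64.43°
quadratic: (j209)² + 2.1·j209 + 25 = -43656 + j438.9 → |·| ≈ 43658, ∠ ≈ 179.42°
∠L = 64.43° − 179.42° = -114.99°

-115.0°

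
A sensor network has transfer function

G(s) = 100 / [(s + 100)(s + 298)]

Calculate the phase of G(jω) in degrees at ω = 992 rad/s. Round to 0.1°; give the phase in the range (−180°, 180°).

At s = jω = j992:
pole (s+100): 100 + j992 → |·| = √(100²+992²) = √994064 ≈ 997.03, ∠ = arctan(992/100) ≈ 84.24°
pole (s+298): 298 + j992 → |·| = √(298²+992²) = √1072868 ≈ 1035.8, ∠ = arctan(992/298) ≈ 73.28°
∠G = 0.00° − 157.52° = -157.52°

-157.5°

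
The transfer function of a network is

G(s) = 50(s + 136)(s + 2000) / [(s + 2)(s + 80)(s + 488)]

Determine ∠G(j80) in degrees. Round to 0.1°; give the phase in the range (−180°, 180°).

-110.1°

At s = jω = j80:
zero (s+136): 136 + j80 → |·| = √(136²+80²) = √24896 ≈ 157.78, ∠ = arctan(80/136) ≈ 30.47°
zero (s+2000): 2000 + j80 → |·| = √(2000²+80²) = √4006400 ≈ 2001.6, ∠ = arctan(80/2000) ≈ 2.29°
pole (s+2): 2 + j80 → |·| = √(2²+80²) = √6404 ≈ 80.025, ∠ = arctan(80/2) ≈ 88.57°
pole (s+80): 80 + j80 → |·| = √(80²+80²) = √12800 ≈ 113.14, ∠ = arctan(80/80) ≈ 45.00°
pole (s+488): 488 + j80 → |·| = √(488²+80²) = √244544 ≈ 494.51, ∠ = arctan(80/488) ≈ 9.31°
∠G = 32.76° − 142.88° = -110.12°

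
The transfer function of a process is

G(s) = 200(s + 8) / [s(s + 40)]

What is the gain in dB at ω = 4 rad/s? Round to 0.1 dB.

At s = jω = j4:
zero (s+8): 8 + j4 → |·| = √(8²+4²) = √80 ≈ 8.9443, ∠ = arctan(4/8) ≈ 26.57°
pole (s+40): 40 + j4 → |·| = √(40²+4²) = √1616 ≈ 40.2, ∠ = arctan(4/40) ≈ 5.71°
pole at origin: |s| = 4, ∠ = 90.00° (in denominator)
|G| = 200 · 8.9443 / 160.8 ≈ 11.125
Gain = 20 log₁₀(11.125) ≈ 20.93 dB

20.9 dB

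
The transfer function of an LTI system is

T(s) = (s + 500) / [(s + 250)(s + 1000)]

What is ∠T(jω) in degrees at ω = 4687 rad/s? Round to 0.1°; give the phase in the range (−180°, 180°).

-81.0°

At s = jω = j4687:
zero (s+500): 500 + j4687 → |·| = √(500²+4687²) = √22217969 ≈ 4713.6, ∠ = arctan(4687/500) ≈ 83.91°
pole (s+250): 250 + j4687 → |·| = √(250²+4687²) = √22030469 ≈ 4693.7, ∠ = arctan(4687/250) ≈ 86.95°
pole (s+1000): 1000 + j4687 → |·| = √(1000²+4687²) = √22967969 ≈ 4792.5, ∠ = arctan(4687/1000) ≈ 77.96°
∠T = 83.91° − 164.91° = -81.00°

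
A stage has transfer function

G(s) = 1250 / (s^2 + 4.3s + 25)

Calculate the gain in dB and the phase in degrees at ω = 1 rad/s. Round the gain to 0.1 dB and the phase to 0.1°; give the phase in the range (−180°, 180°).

At s = jω = j1:
quadratic: (j1)² + 4.3·j1 + 25 = 24 + j4.3 → |·| ≈ 24.382, ∠ ≈ 10.16°
|G| = 1250 / 24.382 ≈ 51.267
Gain = 20 log₁₀(51.267) ≈ 34.20 dB
∠G = 0.00° − 10.16° = -10.16°

34.2 dB, -10.2°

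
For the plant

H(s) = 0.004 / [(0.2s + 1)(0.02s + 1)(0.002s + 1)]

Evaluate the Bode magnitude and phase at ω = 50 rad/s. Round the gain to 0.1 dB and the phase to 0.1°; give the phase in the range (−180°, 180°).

-71.1 dB, -135.0°

At ω = 50 rad/s:
pole (1 + j50·0.2) = 1 + j10 → |·| ≈ 10.05, ∠ ≈ 84.29°
pole (1 + j50·0.02) = 1 + j1 → |·| ≈ 1.4142, ∠ ≈ 45.00°
pole (1 + j50·0.002) = 1 + j0.1 → |·| ≈ 1.005, ∠ ≈ 5.71°
|H| = 0.004 · 1 / (10.05 · 1.4142 · 1.005) ≈ 0.00028004
Gain = 20 log₁₀(0.00028004) ≈ -71.06 dB
∠H = (0°) − (84.29° + 45.00° + 5.71°) = -135.00°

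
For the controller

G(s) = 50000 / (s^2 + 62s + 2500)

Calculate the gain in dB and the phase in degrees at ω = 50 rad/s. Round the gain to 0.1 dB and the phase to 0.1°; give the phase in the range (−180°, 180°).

At s = jω = j50:
quadratic: (j50)² + 62·j50 + 2500 = 0 + j3100 → |·| ≈ 3100, ∠ ≈ 90.00°
|G| = 50000 / 3100 ≈ 16.129
Gain = 20 log₁₀(16.129) ≈ 24.15 dB
∠G = 0.00° − 90.00° = -90.00°

24.2 dB, -90.0°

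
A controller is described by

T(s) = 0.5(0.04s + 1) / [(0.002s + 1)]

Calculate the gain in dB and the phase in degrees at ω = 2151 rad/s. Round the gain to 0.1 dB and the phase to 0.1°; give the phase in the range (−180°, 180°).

19.8 dB, 12.4°

At ω = 2151 rad/s:
zero (1 + j2151·0.04) = 1 + j86.04 → |·| ≈ 86.046, ∠ ≈ 89.33°
pole (1 + j2151·0.002) = 1 + j4.302 → |·| ≈ 4.4167, ∠ ≈ 76.91°
|T| = 0.5 · 86.046 / (4.4167) ≈ 9.741
Gain = 20 log₁₀(9.741) ≈ 19.77 dB
∠T = (89.33°) − (76.91°) = 12.42°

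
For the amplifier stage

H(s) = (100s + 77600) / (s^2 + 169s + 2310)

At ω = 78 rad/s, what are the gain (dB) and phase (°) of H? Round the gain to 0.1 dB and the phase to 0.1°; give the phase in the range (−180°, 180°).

15.1 dB, -100.2°

Substitute s = j78:
Numerator: 100(j78) + 77600 = 77600 + j7800
Denominator: (j78)^2 + 169(j78) + 2310 = -3774 + j13182
|N| = √(77600² + 7800²) ≈ 77991, ∠N ≈ 5.74°
|D| = √(3774² + 13182²) ≈ 13712, ∠D ≈ 105.98°
|H| = 77991 / 13712 ≈ 5.6878
Gain = 20 log₁₀(5.6878) ≈ 15.10 dB
∠H = 5.74° − 105.98° = -100.24°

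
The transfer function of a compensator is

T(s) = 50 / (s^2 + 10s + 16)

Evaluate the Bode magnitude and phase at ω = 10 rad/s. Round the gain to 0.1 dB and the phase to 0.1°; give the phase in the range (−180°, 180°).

Substitute s = j10:
Numerator: 50 = 50 + j0
Denominator: (j10)^2 + 10(j10) + 16 = -84 + j100
|N| = √(50² + 0²) ≈ 50, ∠N ≈ 0.00°
|D| = √(84² + 100²) ≈ 130.6, ∠D ≈ 130.03°
|T| = 50 / 130.6 ≈ 0.38285
Gain = 20 log₁₀(0.38285) ≈ -8.34 dB
∠T = 0.00° − 130.03° = -130.03°

-8.3 dB, -130.0°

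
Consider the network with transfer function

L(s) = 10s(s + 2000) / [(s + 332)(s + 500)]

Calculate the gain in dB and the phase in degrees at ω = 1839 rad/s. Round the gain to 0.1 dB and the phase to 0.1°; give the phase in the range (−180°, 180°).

22.9 dB, -22.0°

At s = jω = j1839:
zero (s+2000): 2000 + j1839 → |·| = √(2000²+1839²) = √7381921 ≈ 2717, ∠ = arctan(1839/2000) ≈ 42.60°
zero at origin: s = j1839 → |·| = 1839, ∠ = 90.00°
pole (s+332): 332 + j1839 → |·| = √(332²+1839²) = √3492145 ≈ 1868.7, ∠ = arctan(1839/332) ≈ 79.77°
pole (s+500): 500 + j1839 → |·| = √(500²+1839²) = √3631921 ≈ 1905.8, ∠ = arctan(1839/500) ≈ 74.79°
|L| = 10 · 4.9966e+06 / 3.5614e+06 ≈ 14.03
Gain = 20 log₁₀(14.03) ≈ 22.94 dB
∠L = 132.60° − 154.56° = -21.96°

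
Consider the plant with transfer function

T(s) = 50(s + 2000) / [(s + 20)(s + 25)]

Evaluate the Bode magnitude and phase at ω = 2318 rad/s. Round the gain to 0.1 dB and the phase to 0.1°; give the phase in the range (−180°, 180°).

-30.9 dB, -129.7°

At s = jω = j2318:
zero (s+2000): 2000 + j2318 → |·| = √(2000²+2318²) = √9373124 ≈ 3061.6, ∠ = arctan(2318/2000) ≈ 49.21°
pole (s+20): 20 + j2318 → |·| = √(20²+2318²) = √5373524 ≈ 2318.1, ∠ = arctan(2318/20) ≈ 89.51°
pole (s+25): 25 + j2318 → |·| = √(25²+2318²) = √5373749 ≈ 2318.1, ∠ = arctan(2318/25) ≈ 89.38°
|T| = 50 · 3061.6 / 5.3736e+06 ≈ 0.028487
Gain = 20 log₁₀(0.028487) ≈ -30.91 dB
∠T = 49.21° − 178.89° = -129.68°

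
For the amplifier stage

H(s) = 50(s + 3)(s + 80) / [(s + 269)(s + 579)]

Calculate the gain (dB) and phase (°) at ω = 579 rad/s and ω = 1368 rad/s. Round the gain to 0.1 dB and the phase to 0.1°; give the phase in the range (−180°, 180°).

ω = 579: 30.2 dB, 61.8°; ω = 1368: 33.1 dB, 30.6°

At s = jω = j579:
zero (s+3): 3 + j579 → |·| = √(3²+579²) = √335250 ≈ 579.01, ∠ = arctan(579/3) ≈ 89.70°
zero (s+80): 80 + j579 → |·| = √(80²+579²) = √341641 ≈ 584.5, ∠ = arctan(579/80) ≈ 82.13°
pole (s+269): 269 + j579 → |·| = √(269²+579²) = √407602 ≈ 638.44, ∠ = arctan(579/269) ≈ 65.08°
pole (s+579): 579 + j579 → |·| = √(579²+579²) = √670482 ≈ 818.83, ∠ = arctan(579/579) ≈ 45.00°
|H| = 50 · 3.3843e+05 / 5.2277e+05 ≈ 32.369
Gain = 20 log₁₀(32.369) ≈ 30.20 dB
∠H = 171.83° − 110.08° = 61.75°

At s = jω = j1368:
zero (s+3): 3 + j1368 → |·| = √(3²+1368²) = √1871433 ≈ 1368, ∠ = arctan(1368/3) ≈ 89.87°
zero (s+80): 80 + j1368 → |·| = √(80²+1368²) = √1877824 ≈ 1370.3, ∠ = arctan(1368/80) ≈ 86.65°
pole (s+269): 269 + j1368 → |·| = √(269²+1368²) = √1943785 ≈ 1394.2, ∠ = arctan(1368/269) ≈ 78.88°
pole (s+579): 579 + j1368 → |·| = √(579²+1368²) = √2206665 ≈ 1485.5, ∠ = arctan(1368/579) ≈ 67.06°
|H| = 50 · 1.8746e+06 / 2.0711e+06 ≈ 45.256
Gain = 20 log₁₀(45.256) ≈ 33.11 dB
∠H = 176.52° − 145.94° = 30.58°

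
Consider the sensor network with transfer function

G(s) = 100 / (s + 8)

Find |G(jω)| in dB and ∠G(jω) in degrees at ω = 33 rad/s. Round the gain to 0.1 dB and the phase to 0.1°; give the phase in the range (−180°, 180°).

9.4 dB, -76.4°

At s = jω = j33:
pole (s+8): 8 + j33 → |·| = √(8²+33²) = √1153 ≈ 33.956, ∠ = arctan(33/8) ≈ 76.37°
|G| = 100 / 33.956 ≈ 2.945
Gain = 20 log₁₀(2.945) ≈ 9.38 dB
∠G = 0.00° − 76.37° = -76.37°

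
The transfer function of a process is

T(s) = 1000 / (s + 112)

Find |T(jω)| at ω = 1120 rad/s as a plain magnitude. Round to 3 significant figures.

Substitute s = j1120:
Numerator: 1000 = 1000 + j0
Denominator: (j1120) + 112 = 112 + j1120
|N| = √(1000² + 0²) ≈ 1000, ∠N ≈ 0.00°
|D| = √(112² + 1120²) ≈ 1125.6, ∠D ≈ 84.29°
|T| = 1000 / 1125.6 ≈ 0.88842

0.888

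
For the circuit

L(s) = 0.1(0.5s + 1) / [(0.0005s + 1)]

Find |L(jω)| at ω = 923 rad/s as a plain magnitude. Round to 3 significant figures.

At ω = 923 rad/s:
zero (1 + j923·0.5) = 1 + j461.5 → |·| ≈ 461.5, ∠ ≈ 89.88°
pole (1 + j923·0.0005) = 1 + j0.4615 → |·| ≈ 1.1014, ∠ ≈ 24.77°
|L| = 0.1 · 461.5 / (1.1014) ≈ 41.901

41.9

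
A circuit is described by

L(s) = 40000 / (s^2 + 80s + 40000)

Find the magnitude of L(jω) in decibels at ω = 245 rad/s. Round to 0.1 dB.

At s = jω = j245:
quadratic: (j245)² + 80·j245 + 40000 = -20025 + j19600 → |·| ≈ 28021, ∠ ≈ 135.61°
|L| = 40000 / 28021 ≈ 1.4275
Gain = 20 log₁₀(1.4275) ≈ 3.09 dB

3.1 dB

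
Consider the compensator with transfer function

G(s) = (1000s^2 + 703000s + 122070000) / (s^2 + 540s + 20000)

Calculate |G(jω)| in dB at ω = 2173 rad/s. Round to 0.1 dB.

Substitute s = j2173:
Numerator: 1000(j2173)^2 + 703000(j2173) + 122070000 = -4599859000 + j1527619000
Denominator: (j2173)^2 + 540(j2173) + 20000 = -4701929 + j1173420
|N| = √(4599859000² + 1527619000²) ≈ 4.8469e+09, ∠N ≈ 161.63°
|D| = √(4701929² + 1173420²) ≈ 4.8461e+06, ∠D ≈ 165.99°
|G| = 4.8469e+09 / 4.8461e+06 ≈ 1000.2
Gain = 20 log₁₀(1000.2) ≈ 60.00 dB

60.0 dB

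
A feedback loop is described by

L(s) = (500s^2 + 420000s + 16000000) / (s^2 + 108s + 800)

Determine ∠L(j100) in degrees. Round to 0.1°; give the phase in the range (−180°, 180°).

Substitute s = j100:
Numerator: 500(j100)^2 + 420000(j100) + 16000000 = 11000000 + j42000000
Denominator: (j100)^2 + 108(j100) + 800 = -9200 + j10800
|N| = √(11000000² + 42000000²) ≈ 4.3417e+07, ∠N ≈ 75.32°
|D| = √(9200² + 10800²) ≈ 14187, ∠D ≈ 130.43°
∠L = 75.32° − 130.43° = -55.11°

-55.1°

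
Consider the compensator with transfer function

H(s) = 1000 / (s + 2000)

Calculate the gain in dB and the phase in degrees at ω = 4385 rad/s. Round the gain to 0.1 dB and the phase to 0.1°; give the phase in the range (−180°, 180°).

-13.7 dB, -65.5°

Substitute s = j4385:
Numerator: 1000 = 1000 + j0
Denominator: (j4385) + 2000 = 2000 + j4385
|N| = √(1000² + 0²) ≈ 1000, ∠N ≈ 0.00°
|D| = √(2000² + 4385²) ≈ 4819.6, ∠D ≈ 65.48°
|H| = 1000 / 4819.6 ≈ 0.20749
Gain = 20 log₁₀(0.20749) ≈ -13.66 dB
∠H = 0.00° − 65.48° = -65.48°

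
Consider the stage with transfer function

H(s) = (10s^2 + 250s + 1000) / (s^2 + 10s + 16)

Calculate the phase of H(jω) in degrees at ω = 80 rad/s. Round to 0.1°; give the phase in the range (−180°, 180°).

-10.5°

Substitute s = j80:
Numerator: 10(j80)^2 + 250(j80) + 1000 = -63000 + j20000
Denominator: (j80)^2 + 10(j80) + 16 = -6384 + j800
|N| = √(63000² + 20000²) ≈ 66098, ∠N ≈ 162.39°
|D| = √(6384² + 800²) ≈ 6433.9, ∠D ≈ 172.86°
∠H = 162.39° − 172.86° = -10.47°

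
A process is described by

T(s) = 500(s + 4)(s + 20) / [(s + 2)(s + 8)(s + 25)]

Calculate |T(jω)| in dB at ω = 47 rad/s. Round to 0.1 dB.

20.1 dB

At s = jω = j47:
zero (s+4): 4 + j47 → |·| = √(4²+47²) = √2225 ≈ 47.17, ∠ = arctan(47/4) ≈ 85.14°
zero (s+20): 20 + j47 → |·| = √(20²+47²) = √2609 ≈ 51.078, ∠ = arctan(47/20) ≈ 66.95°
pole (s+2): 2 + j47 → |·| = √(2²+47²) = √2213 ≈ 47.043, ∠ = arctan(47/2) ≈ 87.56°
pole (s+8): 8 + j47 → |·| = √(8²+47²) = √2273 ≈ 47.676, ∠ = arctan(47/8) ≈ 80.34°
pole (s+25): 25 + j47 → |·| = √(25²+47²) = √2834 ≈ 53.235, ∠ = arctan(47/25) ≈ 61.99°
|T| = 500 · 2409.3 / 1.194e+05 ≈ 10.089
Gain = 20 log₁₀(10.089) ≈ 20.08 dB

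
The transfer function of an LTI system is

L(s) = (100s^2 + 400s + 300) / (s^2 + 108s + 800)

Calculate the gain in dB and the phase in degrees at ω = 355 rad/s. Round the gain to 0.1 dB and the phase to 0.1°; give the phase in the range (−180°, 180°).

Substitute s = j355:
Numerator: 100(j355)^2 + 400(j355) + 300 = -12602200 + j142000
Denominator: (j355)^2 + 108(j355) + 800 = -125225 + j38340
|N| = √(12602200² + 142000²) ≈ 1.2603e+07, ∠N ≈ 179.35°
|D| = √(125225² + 38340²) ≈ 1.3096e+05, ∠D ≈ 162.98°
|L| = 1.2603e+07 / 1.3096e+05 ≈ 96.235
Gain = 20 log₁₀(96.235) ≈ 39.67 dB
∠L = 179.35° − 162.98° = 16.37°

39.7 dB, 16.4°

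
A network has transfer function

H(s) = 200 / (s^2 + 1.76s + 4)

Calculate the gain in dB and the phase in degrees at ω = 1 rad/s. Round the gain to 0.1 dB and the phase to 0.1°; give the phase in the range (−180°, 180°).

35.2 dB, -30.4°

At s = jω = j1:
quadratic: (j1)² + 1.76·j1 + 4 = 3 + j1.76 → |·| ≈ 3.4782, ∠ ≈ 30.40°
|H| = 200 / 3.4782 ≈ 57.501
Gain = 20 log₁₀(57.501) ≈ 35.19 dB
∠H = 0.00° − 30.40° = -30.40°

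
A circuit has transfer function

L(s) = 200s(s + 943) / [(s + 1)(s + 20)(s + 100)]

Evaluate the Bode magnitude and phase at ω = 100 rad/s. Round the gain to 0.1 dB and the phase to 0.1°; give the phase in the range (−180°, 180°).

At s = jω = j100:
zero (s+943): 943 + j100 → |·| = √(943²+100²) = √899249 ≈ 948.29, ∠ = arctan(100/943) ≈ 6.05°
zero at origin: s = j100 → |·| = 100, ∠ = 90.00°
pole (s+1): 1 + j100 → |·| = √(1²+100²) = √10001 ≈ 100, ∠ = arctan(100/1) ≈ 89.43°
pole (s+20): 20 + j100 → |·| = √(20²+100²) = √10400 ≈ 101.98, ∠ = arctan(100/20) ≈ 78.69°
pole (s+100): 100 + j100 → |·| = √(100²+100²) = √20000 ≈ 141.42, ∠ = arctan(100/100) ≈ 45.00°
|L| = 200 · 94829 / 1.4422e+06 ≈ 13.151
Gain = 20 log₁₀(13.151) ≈ 22.38 dB
∠L = 96.05° − 213.12° = -117.07°

22.4 dB, -117.1°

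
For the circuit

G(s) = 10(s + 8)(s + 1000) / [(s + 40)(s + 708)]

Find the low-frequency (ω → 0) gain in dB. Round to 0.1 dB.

9.0 dB

G(0) = 10·8·1000 / (40·708) ≈ 2.8249
20 log₁₀(2.8249) ≈ 9.02 dB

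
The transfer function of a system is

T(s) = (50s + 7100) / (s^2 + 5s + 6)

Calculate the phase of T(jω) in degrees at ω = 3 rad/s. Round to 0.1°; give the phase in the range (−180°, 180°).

Substitute s = j3:
Numerator: 50(j3) + 7100 = 7100 + j150
Denominator: (j3)^2 + 5(j3) + 6 = -3 + j15
|N| = √(7100² + 150²) ≈ 7101.6, ∠N ≈ 1.21°
|D| = √(3² + 15²) ≈ 15.297, ∠D ≈ 101.31°
∠T = 1.21° − 101.31° = -100.10°

-100.1°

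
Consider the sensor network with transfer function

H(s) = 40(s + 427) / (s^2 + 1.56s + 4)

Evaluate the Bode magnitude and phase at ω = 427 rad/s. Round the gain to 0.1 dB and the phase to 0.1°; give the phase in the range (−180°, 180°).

-17.6 dB, -134.8°

At s = jω = j427:
zero (s+427): 427 + j427 → |·| = √(427²+427²) = √364658 ≈ 603.87, ∠ = arctan(427/427) ≈ 45.00°
quadratic: (j427)² + 1.56·j427 + 4 = -182325 + j666.12 → |·| ≈ 1.8233e+05, ∠ ≈ 179.79°
|H| = 40 · 603.87 / 1.8233e+05 ≈ 0.13248
Gain = 20 log₁₀(0.13248) ≈ -17.56 dB
∠H = 45.00° − 179.79° = -134.79°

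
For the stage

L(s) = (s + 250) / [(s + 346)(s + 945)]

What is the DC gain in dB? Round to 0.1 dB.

-62.3 dB

L(0) = 1·250 / (346·945) ≈ 0.0007646
20 log₁₀(0.0007646) ≈ -62.33 dB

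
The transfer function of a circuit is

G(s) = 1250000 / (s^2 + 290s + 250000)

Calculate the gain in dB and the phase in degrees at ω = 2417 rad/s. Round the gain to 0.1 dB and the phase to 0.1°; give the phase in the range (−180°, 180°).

-13.1 dB, -172.9°

At s = jω = j2417:
quadratic: (j2417)² + 290·j2417 + 250000 = -5591889 + j700930 → |·| ≈ 5.6356e+06, ∠ ≈ 172.86°
|G| = 1250000 / 5.6356e+06 ≈ 0.2218
Gain = 20 log₁₀(0.2218) ≈ -13.08 dB
∠G = 0.00° − 172.86° = -172.86°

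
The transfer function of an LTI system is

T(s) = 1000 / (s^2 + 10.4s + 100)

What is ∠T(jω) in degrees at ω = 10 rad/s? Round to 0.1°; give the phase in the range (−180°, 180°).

At s = jω = j10:
quadratic: (j10)² + 10.4·j10 + 100 = 0 + j104 → |·| ≈ 104, ∠ ≈ 90.00°
∠T = 0.00° − 90.00° = -90.00°

-90.0°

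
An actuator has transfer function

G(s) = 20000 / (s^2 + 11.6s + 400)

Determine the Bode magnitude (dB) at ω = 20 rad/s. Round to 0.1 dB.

At s = jω = j20:
quadratic: (j20)² + 11.6·j20 + 400 = 0 + j232 → |·| ≈ 232, ∠ ≈ 90.00°
|G| = 20000 / 232 ≈ 86.207
Gain = 20 log₁₀(86.207) ≈ 38.71 dB

38.7 dB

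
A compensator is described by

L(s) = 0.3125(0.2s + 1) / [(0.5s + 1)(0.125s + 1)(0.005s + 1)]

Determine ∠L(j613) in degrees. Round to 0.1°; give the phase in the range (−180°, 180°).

At ω = 613 rad/s:
zero (1 + j613·0.2) = 1 + j122.6 → |·| ≈ 122.6, ∠ ≈ 89.53°
pole (1 + j613·0.5) = 1 + j306.5 → |·| ≈ 306.5, ∠ ≈ 89.81°
pole (1 + j613·0.125) = 1 + j76.625 → |·| ≈ 76.632, ∠ ≈ 89.25°
pole (1 + j613·0.005) = 1 + j3.065 → |·| ≈ 3.224, ∠ ≈ 71.93°
∠L = (89.53°) − (89.81° + 89.25° + 71.93°) = -161.46°

-161.5°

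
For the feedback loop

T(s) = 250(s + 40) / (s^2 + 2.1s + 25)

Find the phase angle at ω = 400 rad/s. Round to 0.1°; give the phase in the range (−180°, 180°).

-95.4°

At s = jω = j400:
zero (s+40): 40 + j400 → |·| = √(40²+400²) = √161600 ≈ 402, ∠ = arctan(400/40) ≈ 84.29°
quadratic: (j400)² + 2.1·j400 + 25 = -159975 + j840 → |·| ≈ 1.5998e+05, ∠ ≈ 179.70°
∠T = 84.29° − 179.70° = -95.41°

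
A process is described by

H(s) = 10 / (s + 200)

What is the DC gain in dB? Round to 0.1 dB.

-26.0 dB

H(0) = 10 / 200 = 0.05
20 log₁₀(0.05) ≈ -26.02 dB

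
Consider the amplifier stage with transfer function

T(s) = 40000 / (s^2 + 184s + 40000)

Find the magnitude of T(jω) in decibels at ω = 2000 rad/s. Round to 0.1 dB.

At s = jω = j2000:
quadratic: (j2000)² + 184·j2000 + 40000 = -3960000 + j368000 → |·| ≈ 3.9771e+06, ∠ ≈ 174.69°
|T| = 40000 / 3.9771e+06 ≈ 0.010058
Gain = 20 log₁₀(0.010058) ≈ -39.95 dB

-40.0 dB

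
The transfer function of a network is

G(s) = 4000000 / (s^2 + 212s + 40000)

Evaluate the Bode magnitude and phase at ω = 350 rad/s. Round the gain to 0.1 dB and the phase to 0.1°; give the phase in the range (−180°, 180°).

At s = jω = j350:
quadratic: (j350)² + 212·j350 + 40000 = -82500 + j74200 → |·| ≈ 1.1096e+05, ∠ ≈ 138.03°
|G| = 4000000 / 1.1096e+05 ≈ 36.049
Gain = 20 log₁₀(36.049) ≈ 31.14 dB
∠G = 0.00° − 138.03° = -138.03°

31.1 dB, -138.0°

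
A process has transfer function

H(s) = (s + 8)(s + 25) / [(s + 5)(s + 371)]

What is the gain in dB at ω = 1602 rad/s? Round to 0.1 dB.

At s = jω = j1602:
zero (s+8): 8 + j1602 → |·| = √(8²+1602²) = √2566468 ≈ 1602, ∠ = arctan(1602/8) ≈ 89.71°
zero (s+25): 25 + j1602 → |·| = √(25²+1602²) = √2567029 ≈ 1602.2, ∠ = arctan(1602/25) ≈ 89.11°
pole (s+5): 5 + j1602 → |·| = √(5²+1602²) = √2566429 ≈ 1602, ∠ = arctan(1602/5) ≈ 89.82°
pole (s+371): 371 + j1602 → |·| = √(371²+1602²) = √2704045 ≈ 1644.4, ∠ = arctan(1602/371) ≈ 76.96°
|H| = 1 · 2.5667e+06 / 2.6343e+06 ≈ 0.97434
Gain = 20 log₁₀(0.97434) ≈ -0.23 dB

-0.2 dB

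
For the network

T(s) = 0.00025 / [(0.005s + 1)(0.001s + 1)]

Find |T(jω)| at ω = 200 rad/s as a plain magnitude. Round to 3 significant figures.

At ω = 200 rad/s:
pole (1 + j200·0.005) = 1 + j1 → |·| ≈ 1.4142, ∠ ≈ 45.00°
pole (1 + j200·0.001) = 1 + j0.2 → |·| ≈ 1.0198, ∠ ≈ 11.31°
|T| = 0.00025 · 1 / (1.4142 · 1.0198) ≈ 0.00017335

0.000173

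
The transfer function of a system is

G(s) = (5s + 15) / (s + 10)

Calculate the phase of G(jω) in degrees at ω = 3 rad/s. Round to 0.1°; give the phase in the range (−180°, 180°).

Substitute s = j3:
Numerator: 5(j3) + 15 = 15 + j15
Denominator: (j3) + 10 = 10 + j3
|N| = √(15² + 15²) ≈ 21.213, ∠N ≈ 45.00°
|D| = √(10² + 3²) ≈ 10.44, ∠D ≈ 16.70°
∠G = 45.00° − 16.70° = 28.30°

28.3°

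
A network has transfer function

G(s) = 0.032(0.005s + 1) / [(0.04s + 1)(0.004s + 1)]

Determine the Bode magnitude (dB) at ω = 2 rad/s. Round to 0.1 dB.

-29.9 dB

At ω = 2 rad/s:
zero (1 + j2·0.005) = 1 + j0.01 → |·| ≈ 1, ∠ ≈ 0.57°
pole (1 + j2·0.04) = 1 + j0.08 → |·| ≈ 1.0032, ∠ ≈ 4.57°
pole (1 + j2·0.004) = 1 + j0.008 → |·| ≈ 1, ∠ ≈ 0.46°
|G| = 0.032 · 1 / (1.0032 · 1) ≈ 0.031898
Gain = 20 log₁₀(0.031898) ≈ -29.92 dB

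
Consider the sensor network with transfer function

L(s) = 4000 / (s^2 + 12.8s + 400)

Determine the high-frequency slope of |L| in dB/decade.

Each pole contributes −20 dB/decade at high frequency; each zero contributes +20 dB/decade.
Net: 0 zero(s) − 2 pole(s) → -40 dB/decade.

-40 dB/decade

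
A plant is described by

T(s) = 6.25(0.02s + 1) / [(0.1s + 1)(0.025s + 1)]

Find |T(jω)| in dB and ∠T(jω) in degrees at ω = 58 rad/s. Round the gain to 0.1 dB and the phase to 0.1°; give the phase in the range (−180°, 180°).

-0.7 dB, -86.4°

At ω = 58 rad/s:
zero (1 + j58·0.02) = 1 + j1.16 → |·| ≈ 1.5315, ∠ ≈ 49.24°
pole (1 + j58·0.1) = 1 + j5.8 → |·| ≈ 5.8856, ∠ ≈ 80.22°
pole (1 + j58·0.025) = 1 + j1.45 → |·| ≈ 1.7614, ∠ ≈ 55.41°
|T| = 6.25 · 1.5315 / (5.8856 · 1.7614) ≈ 0.92331
Gain = 20 log₁₀(0.92331) ≈ -0.69 dB
∠T = (49.24°) − (80.22° + 55.41°) = -86.39°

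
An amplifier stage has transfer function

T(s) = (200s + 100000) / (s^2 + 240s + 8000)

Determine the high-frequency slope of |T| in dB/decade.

-20 dB/decade

Each pole contributes −20 dB/decade at high frequency; each zero contributes +20 dB/decade.
Net: 1 zero(s) − 2 pole(s) → -20 dB/decade.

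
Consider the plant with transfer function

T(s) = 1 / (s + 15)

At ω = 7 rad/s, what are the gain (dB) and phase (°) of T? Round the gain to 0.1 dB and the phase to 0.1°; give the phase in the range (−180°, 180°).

-24.4 dB, -25.0°

Substitute s = j7:
Numerator: 1 = 1 + j0
Denominator: (j7) + 15 = 15 + j7
|N| = √(1² + 0²) ≈ 1, ∠N ≈ 0.00°
|D| = √(15² + 7²) ≈ 16.553, ∠D ≈ 25.02°
|T| = 1 / 16.553 ≈ 0.060412
Gain = 20 log₁₀(0.060412) ≈ -24.38 dB
∠T = 0.00° − 25.02° = -25.02°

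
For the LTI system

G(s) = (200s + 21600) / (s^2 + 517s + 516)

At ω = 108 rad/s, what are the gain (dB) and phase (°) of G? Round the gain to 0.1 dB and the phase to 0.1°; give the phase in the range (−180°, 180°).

Substitute s = j108:
Numerator: 200(j108) + 21600 = 21600 + j21600
Denominator: (j108)^2 + 517(j108) + 516 = -11148 + j55836
|N| = √(21600² + 21600²) ≈ 30547, ∠N ≈ 45.00°
|D| = √(11148² + 55836²) ≈ 56938, ∠D ≈ 101.29°
|G| = 30547 / 56938 ≈ 0.5365
Gain = 20 log₁₀(0.5365) ≈ -5.41 dB
∠G = 45.00° − 101.29° = -56.29°

-5.4 dB, -56.3°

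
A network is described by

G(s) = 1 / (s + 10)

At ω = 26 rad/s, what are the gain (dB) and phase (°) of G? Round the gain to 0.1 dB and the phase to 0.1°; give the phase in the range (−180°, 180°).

-28.9 dB, -69.0°

At s = jω = j26:
pole (s+10): 10 + j26 → |·| = √(10²+26²) = √776 ≈ 27.857, ∠ = arctan(26/10) ≈ 68.96°
|G| = 1 / 27.857 ≈ 0.035898
Gain = 20 log₁₀(0.035898) ≈ -28.90 dB
∠G = 0.00° − 68.96° = -68.96°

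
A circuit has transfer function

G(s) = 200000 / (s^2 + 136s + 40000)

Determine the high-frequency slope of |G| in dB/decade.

Each pole contributes −20 dB/decade at high frequency; each zero contributes +20 dB/decade.
Net: 0 zero(s) − 2 pole(s) → -40 dB/decade.

-40 dB/decade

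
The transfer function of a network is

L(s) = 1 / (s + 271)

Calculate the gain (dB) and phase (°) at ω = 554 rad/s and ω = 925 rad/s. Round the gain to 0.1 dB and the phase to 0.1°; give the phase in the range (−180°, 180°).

ω = 554: -55.8 dB, -63.9°; ω = 925: -59.7 dB, -73.7°

Substitute s = j554:
Numerator: 1 = 1 + j0
Denominator: (j554) + 271 = 271 + j554
|N| = √(1² + 0²) ≈ 1, ∠N ≈ 0.00°
|D| = √(271² + 554²) ≈ 616.73, ∠D ≈ 63.93°
|L| = 1 / 616.73 ≈ 0.0016215
Gain = 20 log₁₀(0.0016215) ≈ -55.80 dB
∠L = 0.00° − 63.93° = -63.93°

Substitute s = j925:
Numerator: 1 = 1 + j0
Denominator: (j925) + 271 = 271 + j925
|N| = √(1² + 0²) ≈ 1, ∠N ≈ 0.00°
|D| = √(271² + 925²) ≈ 963.88, ∠D ≈ 73.67°
|L| = 1 / 963.88 ≈ 0.0010375
Gain = 20 log₁₀(0.0010375) ≈ -59.68 dB
∠L = 0.00° − 73.67° = -73.67°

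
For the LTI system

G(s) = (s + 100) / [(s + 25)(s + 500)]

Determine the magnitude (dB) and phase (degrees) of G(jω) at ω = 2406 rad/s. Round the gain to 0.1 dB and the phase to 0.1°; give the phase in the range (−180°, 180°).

At s = jω = j2406:
zero (s+100): 100 + j2406 → |·| = √(100²+2406²) = √5798836 ≈ 2408.1, ∠ = arctan(2406/100) ≈ 87.62°
pole (s+25): 25 + j2406 → |·| = √(25²+2406²) = √5789461 ≈ 2406.1, ∠ = arctan(2406/25) ≈ 89.40°
pole (s+500): 500 + j2406 → |·| = √(500²+2406²) = √6038836 ≈ 2457.4, ∠ = arctan(2406/500) ≈ 78.26°
|G| = 1 · 2408.1 / 5.9128e+06 ≈ 0.00040727
Gain = 20 log₁₀(0.00040727) ≈ -67.80 dB
∠G = 87.62° − 167.66° = -80.04°

-67.8 dB, -80.0°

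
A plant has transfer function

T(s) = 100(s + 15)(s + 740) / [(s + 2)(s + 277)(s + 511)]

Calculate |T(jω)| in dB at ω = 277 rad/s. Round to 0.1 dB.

At s = jω = j277:
zero (s+15): 15 + j277 → |·| = √(15²+277²) = √76954 ≈ 277.41, ∠ = arctan(277/15) ≈ 86.90°
zero (s+740): 740 + j277 → |·| = √(740²+277²) = √624329 ≈ 790.14, ∠ = arctan(277/740) ≈ 20.52°
pole (s+2): 2 + j277 → |·| = √(2²+277²) = √76733 ≈ 277.01, ∠ = arctan(277/2) ≈ 89.59°
pole (s+277): 277 + j277 → |·| = √(277²+277²) = √153458 ≈ 391.74, ∠ = arctan(277/277) ≈ 45.00°
pole (s+511): 511 + j277 → |·| = √(511²+277²) = √337850 ≈ 581.25, ∠ = arctan(277/511) ≈ 28.46°
|T| = 100 · 2.1919e+05 / 6.3075e+07 ≈ 0.34751
Gain = 20 log₁₀(0.34751) ≈ -9.18 dB

-9.2 dB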